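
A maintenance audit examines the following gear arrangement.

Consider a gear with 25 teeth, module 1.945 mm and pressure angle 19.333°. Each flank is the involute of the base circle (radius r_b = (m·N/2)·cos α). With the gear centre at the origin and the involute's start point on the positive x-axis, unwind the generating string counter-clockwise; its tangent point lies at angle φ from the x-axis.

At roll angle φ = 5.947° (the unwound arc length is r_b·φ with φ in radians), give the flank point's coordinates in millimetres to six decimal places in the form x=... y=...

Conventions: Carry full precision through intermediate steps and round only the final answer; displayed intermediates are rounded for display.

x=23.064775 y=0.008542

topology: single-mesh involute geometry — m = 1.945, N = 25
pitch radius r_p = m·N/2 = 1.945·25/2 = 24.312500
base radius r_b = r_p·cos α = 24.312500·cos 19.333° = 22.941529
roll angle φ = 5.947° = 0.10379473 rad
x = r_b·(cos φ + φ·sin φ) = 23.064775
y = r_b·(sin φ − φ·cos φ) = 0.008542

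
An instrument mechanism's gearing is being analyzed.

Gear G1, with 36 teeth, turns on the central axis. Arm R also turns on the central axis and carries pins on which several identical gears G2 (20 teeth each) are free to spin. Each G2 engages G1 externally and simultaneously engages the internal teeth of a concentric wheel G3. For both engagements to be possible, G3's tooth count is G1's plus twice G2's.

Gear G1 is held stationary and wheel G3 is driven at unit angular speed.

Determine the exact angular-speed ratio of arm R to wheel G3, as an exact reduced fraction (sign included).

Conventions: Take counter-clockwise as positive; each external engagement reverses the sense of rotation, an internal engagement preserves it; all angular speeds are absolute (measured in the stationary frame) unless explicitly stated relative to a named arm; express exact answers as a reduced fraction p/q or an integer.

planetary set (36T centre, 20T on arm, 76T internal) — Willis relation
ring teeth: 36 + 2·20 = 76
36(ω_sun−ω_arm) = −76(ω_ring−ω_arm),  ω_sun = 0, ω_ring = 1
36(0−ω_arm) = −76(1−ω_arm)  ⇒  112·ω_arm = 76  ⇒  ω_arm = 19/28
ω_out/ω_in = 19/28

19/28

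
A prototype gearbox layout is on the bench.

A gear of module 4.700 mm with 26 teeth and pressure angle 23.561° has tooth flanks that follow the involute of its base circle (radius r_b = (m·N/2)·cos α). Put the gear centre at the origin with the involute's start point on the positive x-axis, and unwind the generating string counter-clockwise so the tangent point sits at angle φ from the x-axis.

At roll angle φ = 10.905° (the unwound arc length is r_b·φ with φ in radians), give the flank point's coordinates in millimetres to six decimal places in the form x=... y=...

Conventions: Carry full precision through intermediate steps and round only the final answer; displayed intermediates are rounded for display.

recognized (one wheel, involute flank): single-mesh tooth geometry, m = 4.700, N = 26
pitch radius r_p = m·N/2 = 4.700·26/2 = 61.100000
base radius r_b = r_p·cos α = 61.100000·cos 23.561° = 56.006400
roll angle φ = 10.905° = 0.19032815 rad
x = r_b·(cos φ + φ·sin φ) = 57.011642
y = r_b·(sin φ − φ·cos φ) = 0.128248

x=57.011642 y=0.128248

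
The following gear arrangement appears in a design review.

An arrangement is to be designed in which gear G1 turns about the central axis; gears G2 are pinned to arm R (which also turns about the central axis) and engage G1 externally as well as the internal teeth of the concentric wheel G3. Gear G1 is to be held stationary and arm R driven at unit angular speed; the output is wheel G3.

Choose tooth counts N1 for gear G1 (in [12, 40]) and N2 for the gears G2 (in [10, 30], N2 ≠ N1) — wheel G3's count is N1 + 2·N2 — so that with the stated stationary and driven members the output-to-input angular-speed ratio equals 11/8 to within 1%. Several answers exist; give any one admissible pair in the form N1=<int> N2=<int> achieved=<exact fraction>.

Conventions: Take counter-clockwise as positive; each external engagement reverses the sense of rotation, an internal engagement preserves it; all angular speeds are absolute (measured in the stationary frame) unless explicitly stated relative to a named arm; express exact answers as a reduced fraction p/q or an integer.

design class (target 11/8): planetary set
Willis with ω_sun = 0: ω_ring/ω_arm = (N1+N3)/N3; set equal to 11/8  ⇒  N3/N1 = 1/(11/8 − 1) = 8/3
N3 = N1 + 2·N2  ⇒  N2/N1 = (N3/N1 − 1)/2 = (8/3 − 1)/2 = 5/6
smallest multiple with N1 ≥ 12 and N2 ≥ 10: k = 2  ⇒  N1 = 2·6 = 12, N2 = 2·5 = 10 (N1 ≤ 40, N2 ≤ 30, N2 ≠ N1 ✓), N3 = 12 + 2·10 = 32
check: (N1+N3)/N3 with N1 = 12, N3 = 32 gives 11/8; |achieved − target| = 0 ≤ 11/800 ✓

N1=12 N2=10 achieved=11/8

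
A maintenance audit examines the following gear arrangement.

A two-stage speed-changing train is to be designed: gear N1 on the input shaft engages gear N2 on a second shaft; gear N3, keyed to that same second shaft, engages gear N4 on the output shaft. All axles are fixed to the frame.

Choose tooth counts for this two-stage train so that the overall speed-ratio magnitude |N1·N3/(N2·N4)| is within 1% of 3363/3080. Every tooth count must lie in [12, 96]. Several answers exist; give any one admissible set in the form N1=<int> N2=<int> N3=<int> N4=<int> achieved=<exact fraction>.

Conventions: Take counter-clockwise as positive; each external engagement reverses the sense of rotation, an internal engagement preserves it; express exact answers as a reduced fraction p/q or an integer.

N1=57 N2=35 N3=59 N4=88 achieved=3363/3080

design class (target 3363/3080): fixed-axis compound train
target = 3363/3080 in lowest terms: an exact hit needs N1·N3 = k·3363 and N2·N4 = k·3080 for one integer k, every count in [12, 96]; additionally prefer no 1:1 stage (N1 ≠ N2, N3 ≠ N4)
k = 1: N1·N3 = 3363 = 57·59, N2·N4 = 3080 = 35·88
achieved = 57·59/(35·88) = 3363/3080; |achieved − target| = 0 ≤ 3363/308000 ✓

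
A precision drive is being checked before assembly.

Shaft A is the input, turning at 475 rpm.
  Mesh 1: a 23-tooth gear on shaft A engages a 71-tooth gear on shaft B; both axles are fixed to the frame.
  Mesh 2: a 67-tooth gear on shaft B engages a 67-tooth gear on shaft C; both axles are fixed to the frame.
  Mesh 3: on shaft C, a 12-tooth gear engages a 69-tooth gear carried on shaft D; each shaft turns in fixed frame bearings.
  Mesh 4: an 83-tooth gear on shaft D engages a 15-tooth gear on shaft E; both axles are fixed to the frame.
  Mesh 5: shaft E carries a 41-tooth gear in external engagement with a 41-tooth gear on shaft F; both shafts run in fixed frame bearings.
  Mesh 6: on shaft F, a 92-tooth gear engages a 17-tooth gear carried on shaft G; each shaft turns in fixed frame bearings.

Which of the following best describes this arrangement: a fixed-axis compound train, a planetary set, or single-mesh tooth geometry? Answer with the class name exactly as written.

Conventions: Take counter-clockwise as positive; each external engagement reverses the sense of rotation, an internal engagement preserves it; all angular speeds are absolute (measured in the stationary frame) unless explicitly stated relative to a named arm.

fixed-axis compound train

6-mesh fixed-axis compound train (all bearings frame-fixed)
classification: fixed-axis compound train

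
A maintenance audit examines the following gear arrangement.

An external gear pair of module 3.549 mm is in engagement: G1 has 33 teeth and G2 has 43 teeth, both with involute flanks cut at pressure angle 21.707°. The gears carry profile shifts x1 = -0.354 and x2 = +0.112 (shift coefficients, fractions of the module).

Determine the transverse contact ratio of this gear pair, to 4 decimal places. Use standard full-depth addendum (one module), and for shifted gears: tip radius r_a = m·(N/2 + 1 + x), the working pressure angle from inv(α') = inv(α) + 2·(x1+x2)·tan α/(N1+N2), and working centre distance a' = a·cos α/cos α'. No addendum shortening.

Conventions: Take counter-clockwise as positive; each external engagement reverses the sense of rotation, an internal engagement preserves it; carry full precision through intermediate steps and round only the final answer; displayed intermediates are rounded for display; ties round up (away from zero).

1.6802

single-mesh involute tooth geometry (33T engaging 43T at module 3.549)
base radii: r_b1 = 54.405964, r_b2 = 70.892620
tip radii: r_a1 = 60.851154, r_a2 = 80.249988
inv(α') = inv(21.707°) + 2·(-0.354+0.112)·tan α/(33+43) = 0.01669604  ⇒  α' = 20.74431°
a' = a·cos α / cos α' = 134.8620·cos 21.707°/cos 20.74431° = 133.984763
action lengths: √(r_a1²−r_b1²) = 27.255349, √(r_a2²−r_b2²) = 37.607141
base pitch p_b = π·m·cos α = 10.358871
CR = (27.255349 + 37.607141 − 133.984763·sin 20.74431°)/10.358871 = 1.680235
contact ratio ≈ 1.6802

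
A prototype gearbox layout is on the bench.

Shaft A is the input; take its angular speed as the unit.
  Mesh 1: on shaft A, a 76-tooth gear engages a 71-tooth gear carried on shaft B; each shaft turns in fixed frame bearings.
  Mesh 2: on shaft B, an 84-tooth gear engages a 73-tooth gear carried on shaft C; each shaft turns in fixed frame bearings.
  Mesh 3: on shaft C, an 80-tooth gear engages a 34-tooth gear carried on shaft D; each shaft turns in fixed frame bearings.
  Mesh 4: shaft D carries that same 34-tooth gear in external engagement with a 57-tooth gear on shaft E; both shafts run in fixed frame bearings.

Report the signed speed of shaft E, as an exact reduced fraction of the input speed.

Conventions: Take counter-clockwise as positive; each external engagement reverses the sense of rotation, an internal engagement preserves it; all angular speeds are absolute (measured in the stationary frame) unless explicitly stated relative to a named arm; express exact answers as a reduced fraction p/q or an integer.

4-mesh fixed-axis compound train (all bearings frame-fixed)
mesh 1 [76T→71T]: |ω|/ω_in = 1×76/71 = 76/71, sense flips to −
mesh 2 [84T→73T]: |ω|/ω_in = (76/71)×84/73 = 6384/5183, sense flips to +
mesh 3 [80T→34T]: |ω|/ω_in = (6384/5183)×80/34 = 255360/88111, sense flips to −
mesh 4 [34T→57T]: |ω|/ω_in = (255360/88111)×34/57 = 8960/5183, sense flips to +
signed output speed (× input speed) = 8960/5183

8960/5183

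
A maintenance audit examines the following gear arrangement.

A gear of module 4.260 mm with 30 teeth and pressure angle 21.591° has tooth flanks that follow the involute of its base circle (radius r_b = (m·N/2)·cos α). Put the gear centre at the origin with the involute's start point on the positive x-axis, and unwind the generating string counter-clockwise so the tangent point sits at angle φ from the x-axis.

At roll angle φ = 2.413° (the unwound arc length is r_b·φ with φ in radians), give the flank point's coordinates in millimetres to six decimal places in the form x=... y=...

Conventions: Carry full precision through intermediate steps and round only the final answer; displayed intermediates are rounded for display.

x=59.469080 y=0.001479

single-mesh involute tooth geometry (30T wheel at module 4.260)
pitch radius r_p = m·N/2 = 4.260·30/2 = 63.900000
base radius r_b = r_p·cos α = 63.900000·cos 21.591° = 59.416412
roll angle φ = 2.413° = 0.04211479 rad
x = r_b·(cos φ + φ·sin φ) = 59.469080
y = r_b·(sin φ − φ·cos φ) = 0.001479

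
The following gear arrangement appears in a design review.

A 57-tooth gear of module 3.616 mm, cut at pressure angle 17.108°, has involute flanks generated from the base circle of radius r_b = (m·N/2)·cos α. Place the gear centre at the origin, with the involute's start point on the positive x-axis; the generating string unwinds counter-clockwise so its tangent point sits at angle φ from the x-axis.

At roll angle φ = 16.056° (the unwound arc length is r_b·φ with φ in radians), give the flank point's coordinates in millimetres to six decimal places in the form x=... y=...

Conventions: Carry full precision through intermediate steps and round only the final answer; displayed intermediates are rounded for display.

recognized (one wheel, involute flank): single-mesh tooth geometry, m = 3.616, N = 57
pitch radius r_p = m·N/2 = 3.616·57/2 = 103.056000
base radius r_b = r_p·cos α = 103.056000·cos 17.108° = 98.495973
roll angle φ = 16.056° = 0.28023006 rad
x = r_b·(cos φ + φ·sin φ) = 102.287768
y = r_b·(sin φ − φ·cos φ) = 0.716848

x=102.287768 y=0.716848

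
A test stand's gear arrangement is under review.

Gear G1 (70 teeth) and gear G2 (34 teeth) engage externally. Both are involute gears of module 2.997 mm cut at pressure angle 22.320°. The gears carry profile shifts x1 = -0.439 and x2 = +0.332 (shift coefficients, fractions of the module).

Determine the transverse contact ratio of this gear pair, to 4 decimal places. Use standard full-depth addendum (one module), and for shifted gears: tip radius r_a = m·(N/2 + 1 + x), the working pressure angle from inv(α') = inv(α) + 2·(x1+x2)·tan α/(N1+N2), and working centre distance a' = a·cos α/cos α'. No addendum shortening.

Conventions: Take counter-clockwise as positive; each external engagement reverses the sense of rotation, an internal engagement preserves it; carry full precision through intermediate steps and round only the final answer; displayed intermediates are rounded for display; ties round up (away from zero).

1.6046

topology: single-mesh involute geometry — m = 2.997, 70T/34T pair
base radii: r_b1 = 97.035974, r_b2 = 47.131759
tip radii: r_a1 = 106.576317, r_a2 = 54.941004
inv(α') = inv(22.320°) + 2·(-0.439+0.332)·tan α/(70+34) = 0.02013548  ⇒  α' = 22.02863°
a' = a·cos α / cos α' = 155.8440·cos 22.320°/cos 22.02863° = 155.521327
action lengths: √(r_a1²−r_b1²) = 44.074155, √(r_a2²−r_b2²) = 28.233159
base pitch p_b = π·m·cos α = 8.709929
CR = (44.074155 + 28.233159 − 155.521327·sin 22.02863°)/8.709929 = 1.604600
contact ratio ≈ 1.6046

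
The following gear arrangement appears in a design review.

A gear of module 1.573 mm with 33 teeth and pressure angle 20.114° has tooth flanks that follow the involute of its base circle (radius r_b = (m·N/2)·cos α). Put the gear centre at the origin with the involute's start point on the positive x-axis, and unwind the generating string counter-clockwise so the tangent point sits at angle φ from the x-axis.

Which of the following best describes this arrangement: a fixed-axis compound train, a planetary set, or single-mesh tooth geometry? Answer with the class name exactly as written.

single-mesh tooth geometry

recognized (one wheel, involute flank): single-mesh tooth geometry, m = 1.573, N = 33
classification: single-mesh tooth geometry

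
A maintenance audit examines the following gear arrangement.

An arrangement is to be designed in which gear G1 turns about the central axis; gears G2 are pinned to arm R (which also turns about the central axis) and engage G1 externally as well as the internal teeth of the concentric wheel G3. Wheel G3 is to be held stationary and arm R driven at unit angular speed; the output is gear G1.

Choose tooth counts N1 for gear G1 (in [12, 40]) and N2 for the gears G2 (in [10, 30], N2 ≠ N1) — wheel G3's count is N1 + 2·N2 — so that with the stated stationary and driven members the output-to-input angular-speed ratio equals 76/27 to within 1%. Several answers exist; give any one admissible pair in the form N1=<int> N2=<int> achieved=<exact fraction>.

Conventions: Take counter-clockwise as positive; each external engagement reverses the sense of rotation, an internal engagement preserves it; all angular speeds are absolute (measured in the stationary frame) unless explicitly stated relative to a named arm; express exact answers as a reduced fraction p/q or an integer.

topology: planetary set — design target 76/27, arm = carrier (Willis)
Willis with ω_ring = 0: ω_sun/ω_arm = (N1+N3)/N1; set equal to 76/27  ⇒  N3/N1 = 76/27 − 1 = 49/27
N3 = N1 + 2·N2  ⇒  N2/N1 = (N3/N1 − 1)/2 = (49/27 − 1)/2 = 11/27
smallest multiple with N1 ≥ 12 and N2 ≥ 10: k = 1  ⇒  N1 = 1·27 = 27, N2 = 1·11 = 11 (N1 ≤ 40, N2 ≤ 30, N2 ≠ N1 ✓), N3 = 27 + 2·11 = 49
check: (N1+N3)/N1 with N1 = 27, N3 = 49 gives 76/27; |achieved − target| = 0 ≤ 19/675 ✓

N1=27 N2=11 achieved=76/27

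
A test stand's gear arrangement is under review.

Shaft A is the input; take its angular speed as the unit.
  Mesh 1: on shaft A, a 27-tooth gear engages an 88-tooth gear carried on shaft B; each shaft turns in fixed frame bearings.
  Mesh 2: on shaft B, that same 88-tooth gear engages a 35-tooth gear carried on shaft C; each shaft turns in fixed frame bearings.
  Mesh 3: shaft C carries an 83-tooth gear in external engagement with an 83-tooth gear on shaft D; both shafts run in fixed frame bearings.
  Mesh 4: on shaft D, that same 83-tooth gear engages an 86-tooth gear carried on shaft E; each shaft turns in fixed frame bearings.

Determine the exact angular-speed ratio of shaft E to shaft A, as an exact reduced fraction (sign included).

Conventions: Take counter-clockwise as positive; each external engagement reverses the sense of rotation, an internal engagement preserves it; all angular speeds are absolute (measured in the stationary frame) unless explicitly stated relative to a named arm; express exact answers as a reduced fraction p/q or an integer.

class = fixed-axis compound train [4 meshes; 4 ratios multiply, 4 sense flips]
mesh 1 [27T→88T]: running ratio 27/88, sense −
mesh 2 [88T→35T]: running ratio 27/35, sense +
mesh 3 [83T→83T]: running ratio 27/35, sense −
mesh 4 [83T→86T]: running ratio 2241/3010, sense +
ω_out/ω_in = 2241/3010

2241/3010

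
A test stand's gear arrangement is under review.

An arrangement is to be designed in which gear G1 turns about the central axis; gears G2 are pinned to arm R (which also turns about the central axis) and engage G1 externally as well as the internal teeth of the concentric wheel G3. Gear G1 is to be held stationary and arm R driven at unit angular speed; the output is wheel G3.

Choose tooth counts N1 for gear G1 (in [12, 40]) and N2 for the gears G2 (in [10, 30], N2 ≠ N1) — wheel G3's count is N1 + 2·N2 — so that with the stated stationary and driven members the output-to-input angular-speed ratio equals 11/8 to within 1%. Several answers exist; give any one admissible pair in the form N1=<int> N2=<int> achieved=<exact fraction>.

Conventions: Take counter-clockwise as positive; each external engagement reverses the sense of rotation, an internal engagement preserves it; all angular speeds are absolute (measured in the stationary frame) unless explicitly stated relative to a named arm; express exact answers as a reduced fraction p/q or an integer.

N1=12 N2=10 achieved=11/8

design class (target 11/8): planetary set
Willis with ω_sun = 0: ω_ring/ω_arm = (N1+N3)/N3; set equal to 11/8  ⇒  N3/N1 = 1/(11/8 − 1) = 8/3
N3 = N1 + 2·N2  ⇒  N2/N1 = (N3/N1 − 1)/2 = (8/3 − 1)/2 = 5/6
smallest multiple with N1 ≥ 12 and N2 ≥ 10: k = 2  ⇒  N1 = 2·6 = 12, N2 = 2·5 = 10 (N1 ≤ 40, N2 ≤ 30, N2 ≠ N1 ✓), N3 = 12 + 2·10 = 32
check: (N1+N3)/N3 with N1 = 12, N3 = 32 gives 11/8; |achieved − target| = 0 ≤ 11/800 ✓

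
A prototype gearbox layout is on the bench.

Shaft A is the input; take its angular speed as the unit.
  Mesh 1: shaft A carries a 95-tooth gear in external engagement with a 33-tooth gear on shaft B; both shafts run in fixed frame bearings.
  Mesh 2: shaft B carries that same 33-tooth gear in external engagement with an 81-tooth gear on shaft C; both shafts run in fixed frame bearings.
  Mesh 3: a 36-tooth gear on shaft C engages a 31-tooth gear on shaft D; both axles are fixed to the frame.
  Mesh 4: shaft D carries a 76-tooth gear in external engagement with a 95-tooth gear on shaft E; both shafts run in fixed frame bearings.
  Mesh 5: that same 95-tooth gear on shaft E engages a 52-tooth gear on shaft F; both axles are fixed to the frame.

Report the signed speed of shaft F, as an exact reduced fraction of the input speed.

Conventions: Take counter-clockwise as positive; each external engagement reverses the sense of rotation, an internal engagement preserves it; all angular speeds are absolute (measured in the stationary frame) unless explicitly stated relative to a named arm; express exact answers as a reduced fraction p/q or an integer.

-7220/3627

5-mesh fixed-axis compound train (all bearings frame-fixed)
mesh 1 [95T→33T]: |ω|/ω_in = 1×95/33 = 95/33, sense flips to −
mesh 2 [33T→81T]: |ω|/ω_in = (95/33)×33/81 = 95/81, sense flips to +
mesh 3 [36T→31T]: |ω|/ω_in = (95/81)×36/31 = 380/279, sense flips to −
mesh 4 [76T→95T]: |ω|/ω_in = (380/279)×76/95 = 304/279, sense flips to +
mesh 5 [95T→52T]: |ω|/ω_in = (304/279)×95/52 = 7220/3627, sense flips to −
signed output speed (× input speed) = -7220/3627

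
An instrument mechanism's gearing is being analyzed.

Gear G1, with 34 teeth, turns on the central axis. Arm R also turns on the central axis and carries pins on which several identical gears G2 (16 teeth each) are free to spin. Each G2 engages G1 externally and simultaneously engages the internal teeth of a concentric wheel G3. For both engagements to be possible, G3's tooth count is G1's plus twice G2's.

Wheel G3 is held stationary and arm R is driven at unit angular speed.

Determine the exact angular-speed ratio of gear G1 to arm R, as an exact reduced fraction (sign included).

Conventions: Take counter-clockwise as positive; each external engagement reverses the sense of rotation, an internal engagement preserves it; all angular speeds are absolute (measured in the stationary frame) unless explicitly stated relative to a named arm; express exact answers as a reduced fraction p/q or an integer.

class = planetary set [G3 = 34+2·16 = 66; Willis about the carrier]
ring teeth: 34 + 2·16 = 66
34(ω_sun−ω_arm) = −66(ω_ring−ω_arm),  ω_ring = 0, ω_arm = 1
ω_sun = 1 − (66/34)(0−1) = 50/17
ω_out/ω_in = 50/17

50/17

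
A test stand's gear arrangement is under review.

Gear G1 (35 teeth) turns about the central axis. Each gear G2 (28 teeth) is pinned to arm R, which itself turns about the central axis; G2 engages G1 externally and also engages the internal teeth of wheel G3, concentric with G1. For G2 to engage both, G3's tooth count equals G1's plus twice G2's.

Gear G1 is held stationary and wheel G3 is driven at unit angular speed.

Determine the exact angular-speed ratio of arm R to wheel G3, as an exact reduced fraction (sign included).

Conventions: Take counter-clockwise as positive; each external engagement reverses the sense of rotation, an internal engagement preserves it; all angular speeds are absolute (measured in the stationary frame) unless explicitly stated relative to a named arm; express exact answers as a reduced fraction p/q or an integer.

recognized (axles ride arm R): planetary set, 35/28/91 teeth
ring teeth: 35 + 2·28 = 91
35(ω_sun−ω_arm) = −91(ω_ring−ω_arm),  ω_sun = 0, ω_ring = 1
35(0−ω_arm) = −91(1−ω_arm)  ⇒  126·ω_arm = 91  ⇒  ω_arm = 13/18
ω_out/ω_in = 13/18

13/18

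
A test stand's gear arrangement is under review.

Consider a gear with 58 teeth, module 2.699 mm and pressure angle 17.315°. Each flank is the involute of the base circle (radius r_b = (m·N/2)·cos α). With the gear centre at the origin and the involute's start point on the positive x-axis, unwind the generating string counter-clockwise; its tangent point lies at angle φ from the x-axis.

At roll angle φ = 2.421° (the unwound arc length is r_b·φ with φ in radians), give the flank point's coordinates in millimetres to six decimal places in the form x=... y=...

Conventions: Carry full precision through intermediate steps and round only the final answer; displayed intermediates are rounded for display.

x=74.790664 y=0.001879

topology: single-mesh involute geometry — m = 2.699, N = 58
pitch radius r_p = m·N/2 = 2.699·58/2 = 78.271000
base radius r_b = r_p·cos α = 78.271000·cos 17.315° = 74.723986
roll angle φ = 2.421° = 0.04225442 rad
x = r_b·(cos φ + φ·sin φ) = 74.790664
y = r_b·(sin φ − φ·cos φ) = 0.001879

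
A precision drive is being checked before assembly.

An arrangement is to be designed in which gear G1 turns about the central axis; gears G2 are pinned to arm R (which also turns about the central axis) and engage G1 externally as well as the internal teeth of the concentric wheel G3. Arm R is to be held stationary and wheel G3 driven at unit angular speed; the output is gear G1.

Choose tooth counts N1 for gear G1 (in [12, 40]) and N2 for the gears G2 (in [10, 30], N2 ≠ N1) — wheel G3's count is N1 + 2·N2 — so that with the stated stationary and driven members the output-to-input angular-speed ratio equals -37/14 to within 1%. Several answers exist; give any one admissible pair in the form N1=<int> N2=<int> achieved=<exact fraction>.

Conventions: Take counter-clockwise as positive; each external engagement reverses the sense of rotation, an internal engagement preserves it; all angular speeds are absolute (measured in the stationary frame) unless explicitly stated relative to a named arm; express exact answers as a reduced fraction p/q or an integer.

topology: planetary set — design target -37/14, arm = carrier (Willis)
Willis with ω_arm = 0: ω_sun/ω_ring = −N3/N1; set equal to -37/14  ⇒  N3/N1 = −(-37/14) = 37/14
N3 = N1 + 2·N2  ⇒  N2/N1 = (N3/N1 − 1)/2 = (37/14 − 1)/2 = 23/28
smallest multiple with N1 ≥ 12 and N2 ≥ 10: k = 1  ⇒  N1 = 1·28 = 28, N2 = 1·23 = 23 (N1 ≤ 40, N2 ≤ 30, N2 ≠ N1 ✓), N3 = 28 + 2·23 = 74
check: −N3/N1 with N1 = 28, N3 = 74 gives -37/14; |achieved − target| = 0 ≤ 37/1400 ✓

N1=28 N2=23 achieved=-37/14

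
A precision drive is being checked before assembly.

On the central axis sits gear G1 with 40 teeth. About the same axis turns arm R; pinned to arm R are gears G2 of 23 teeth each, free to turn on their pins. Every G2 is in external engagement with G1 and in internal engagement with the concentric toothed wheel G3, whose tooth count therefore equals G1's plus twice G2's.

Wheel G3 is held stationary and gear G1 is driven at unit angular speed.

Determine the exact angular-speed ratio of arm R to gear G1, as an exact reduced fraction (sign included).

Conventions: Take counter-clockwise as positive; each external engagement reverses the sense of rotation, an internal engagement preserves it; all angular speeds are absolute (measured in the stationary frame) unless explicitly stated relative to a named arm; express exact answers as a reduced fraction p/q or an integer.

topology: planetary set — G1 40T / G2 23T / G3 86T, arm = carrier (Willis)
ring teeth: 40 + 2·23 = 86
40(ω_sun−ω_arm) = −86(ω_ring−ω_arm),  ω_ring = 0, ω_sun = 1
40(1−ω_arm) = −86(0−ω_arm)  ⇒  126·ω_arm = 40  ⇒  ω_arm = 20/63
ω_out/ω_in = 20/63

20/63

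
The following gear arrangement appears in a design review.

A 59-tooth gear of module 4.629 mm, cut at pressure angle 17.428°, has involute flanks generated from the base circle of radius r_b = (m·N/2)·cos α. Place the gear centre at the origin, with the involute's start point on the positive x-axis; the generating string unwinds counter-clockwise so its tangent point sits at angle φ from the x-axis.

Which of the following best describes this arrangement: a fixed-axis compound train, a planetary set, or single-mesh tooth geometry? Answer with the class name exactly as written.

single-mesh tooth geometry

recognized (one wheel, involute flank): single-mesh tooth geometry, m = 4.629, N = 59
classification: single-mesh tooth geometry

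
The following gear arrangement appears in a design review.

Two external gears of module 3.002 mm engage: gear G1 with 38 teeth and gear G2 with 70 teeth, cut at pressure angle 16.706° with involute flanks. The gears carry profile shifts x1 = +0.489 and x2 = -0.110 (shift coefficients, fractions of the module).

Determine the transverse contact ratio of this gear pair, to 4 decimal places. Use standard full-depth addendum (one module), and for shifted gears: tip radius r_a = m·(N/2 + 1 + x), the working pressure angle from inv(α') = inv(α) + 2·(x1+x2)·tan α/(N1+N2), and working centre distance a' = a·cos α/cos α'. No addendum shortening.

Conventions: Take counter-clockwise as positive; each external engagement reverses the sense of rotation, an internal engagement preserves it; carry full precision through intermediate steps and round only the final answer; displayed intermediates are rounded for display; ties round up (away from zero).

1.8220

class = single-mesh tooth geometry [involute pair 38T × 70T, m = 3.002]
base radii: r_b1 = 54.630563, r_b2 = 100.635247
tip radii: r_a1 = 61.507978, r_a2 = 107.741780
inv(α') = inv(16.706°) + 2·(+0.489-0.110)·tan α/(38+70) = 0.01066028  ⇒  α' = 17.94547°
a' = a·cos α / cos α' = 162.1080·cos 16.706°/cos 17.94547° = 163.205739
action lengths: √(r_a1²−r_b1²) = 28.261864, √(r_a2²−r_b2²) = 38.481660
base pitch p_b = π·m·cos α = 9.032999
CR = (28.261864 + 38.481660 − 163.205739·sin 17.94547°)/9.032999 = 1.821978
contact ratio ≈ 1.8220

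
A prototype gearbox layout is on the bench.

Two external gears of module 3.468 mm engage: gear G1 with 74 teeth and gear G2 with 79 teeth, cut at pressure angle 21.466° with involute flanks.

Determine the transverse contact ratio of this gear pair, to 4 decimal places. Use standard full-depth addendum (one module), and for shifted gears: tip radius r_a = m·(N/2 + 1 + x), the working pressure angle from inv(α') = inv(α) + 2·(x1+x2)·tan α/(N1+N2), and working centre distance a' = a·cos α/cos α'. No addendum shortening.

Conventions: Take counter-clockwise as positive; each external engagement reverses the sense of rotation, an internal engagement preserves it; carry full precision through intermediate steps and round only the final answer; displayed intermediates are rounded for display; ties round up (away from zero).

1.7362

class = single-mesh tooth geometry [involute pair 74T × 79T, m = 3.468]
base radii: r_b1 = 119.415347, r_b2 = 127.483951
tip radii: r_a1 = 131.784000, r_a2 = 140.454000
no profile shift: α' = α, a' = a
action lengths: √(r_a1²−r_b1²) = 55.740449, √(r_a2²−r_b2²) = 58.950558
base pitch p_b = π·m·cos α = 10.139307
CR = (55.740449 + 58.950558 − 265.302000·sin 21.46600°)/10.139307 = 1.736213
contact ratio ≈ 1.7362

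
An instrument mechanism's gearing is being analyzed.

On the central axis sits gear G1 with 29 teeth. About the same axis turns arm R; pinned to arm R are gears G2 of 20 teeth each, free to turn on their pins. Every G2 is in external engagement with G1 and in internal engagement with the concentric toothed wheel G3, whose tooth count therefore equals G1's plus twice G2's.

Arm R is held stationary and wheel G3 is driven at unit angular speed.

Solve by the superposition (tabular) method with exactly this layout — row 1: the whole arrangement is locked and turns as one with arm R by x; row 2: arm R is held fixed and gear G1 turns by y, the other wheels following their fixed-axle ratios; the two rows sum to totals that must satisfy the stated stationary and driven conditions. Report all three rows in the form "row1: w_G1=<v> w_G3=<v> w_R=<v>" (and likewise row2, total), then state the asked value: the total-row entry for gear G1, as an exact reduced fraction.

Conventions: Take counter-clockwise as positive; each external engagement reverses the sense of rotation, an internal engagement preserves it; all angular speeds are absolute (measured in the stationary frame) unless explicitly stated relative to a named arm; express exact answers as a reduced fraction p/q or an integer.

class = planetary set [G3 = 29+2·20 = 69; Willis about the carrier]
row 1: whole set turns with the arm by x
row 2 — arm fixed, fixed-axis ratios: sun y, ring −(29/69)·y, arm 0
boundary: total ω_arm = x = 0 and total ω_ring = x − (29/69)·y = 1  ⇒  y = -69/29, x = 0
row 2 ring = −(29/69)·(-69/29) = 1
totals (row 1 + row 2): sun 0 + (-69/29) = -69/29, ring 0 + 1 = 1, arm 0 + 0 = 0
asked cell (total, sun) = -69/29

row1: w_G1=0 w_G3=0 w_R=0
row2: w_G1=-69/29 w_G3=1 w_R=0
total: w_G1=-69/29 w_G3=1 w_R=0
asked value: -69/29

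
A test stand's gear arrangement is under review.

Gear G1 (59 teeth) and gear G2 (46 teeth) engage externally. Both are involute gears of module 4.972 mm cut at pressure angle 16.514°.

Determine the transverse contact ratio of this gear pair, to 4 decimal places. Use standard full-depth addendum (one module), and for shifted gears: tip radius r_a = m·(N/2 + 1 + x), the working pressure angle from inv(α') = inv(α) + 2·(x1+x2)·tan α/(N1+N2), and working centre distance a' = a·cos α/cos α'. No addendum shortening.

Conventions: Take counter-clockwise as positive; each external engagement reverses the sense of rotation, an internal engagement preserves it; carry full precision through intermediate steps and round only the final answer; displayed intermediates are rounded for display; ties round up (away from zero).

1.9806

class = single-mesh tooth geometry [involute pair 59T × 46T, m = 4.972]
base radii: r_b1 = 140.623743, r_b2 = 109.638850
tip radii: r_a1 = 151.646000, r_a2 = 119.328000
no profile shift: α' = α, a' = a
action lengths: √(r_a1²−r_b1²) = 56.758015, √(r_a2²−r_b2²) = 47.100893
base pitch p_b = π·m·cos α = 14.975679
CR = (56.758015 + 47.100893 − 261.030000·sin 16.51400°)/14.975679 = 1.980627
contact ratio ≈ 1.9806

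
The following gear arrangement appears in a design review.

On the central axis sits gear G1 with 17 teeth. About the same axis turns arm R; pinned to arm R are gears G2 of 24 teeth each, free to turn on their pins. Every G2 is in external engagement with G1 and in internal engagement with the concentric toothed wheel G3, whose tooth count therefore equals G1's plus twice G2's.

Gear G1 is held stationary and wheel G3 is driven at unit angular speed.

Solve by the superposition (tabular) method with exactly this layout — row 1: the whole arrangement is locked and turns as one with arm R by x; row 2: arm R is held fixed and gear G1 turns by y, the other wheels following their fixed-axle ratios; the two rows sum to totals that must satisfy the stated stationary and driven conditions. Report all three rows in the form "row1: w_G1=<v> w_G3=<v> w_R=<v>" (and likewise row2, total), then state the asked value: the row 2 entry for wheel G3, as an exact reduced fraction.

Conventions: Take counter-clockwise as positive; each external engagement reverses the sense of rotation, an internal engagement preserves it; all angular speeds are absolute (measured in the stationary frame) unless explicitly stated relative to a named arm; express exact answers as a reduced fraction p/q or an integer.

recognized (axles ride arm R): planetary set, 17/24/65 teeth
row 1: whole set turns with the arm by x
superposition row 2 [arm held]: sun y, ring −(17/65)·y, arm 0
boundary: total ω_sun = x + y = 0 and total ω_ring = x − (17/65)·y = 1  ⇒  y = -65/82, x = 65/82
row 2 ring = −(17/65)·(-65/82) = 17/82
totals (row 1 + row 2): sun 65/82 + (-65/82) = 0, ring 65/82 + 17/82 = 1, arm 65/82 + 0 = 65/82
asked cell (row2, ring) = 17/82

row1: w_G1=65/82 w_G3=65/82 w_R=65/82
row2: w_G1=-65/82 w_G3=17/82 w_R=0
total: w_G1=0 w_G3=1 w_R=65/82
asked value: 17/82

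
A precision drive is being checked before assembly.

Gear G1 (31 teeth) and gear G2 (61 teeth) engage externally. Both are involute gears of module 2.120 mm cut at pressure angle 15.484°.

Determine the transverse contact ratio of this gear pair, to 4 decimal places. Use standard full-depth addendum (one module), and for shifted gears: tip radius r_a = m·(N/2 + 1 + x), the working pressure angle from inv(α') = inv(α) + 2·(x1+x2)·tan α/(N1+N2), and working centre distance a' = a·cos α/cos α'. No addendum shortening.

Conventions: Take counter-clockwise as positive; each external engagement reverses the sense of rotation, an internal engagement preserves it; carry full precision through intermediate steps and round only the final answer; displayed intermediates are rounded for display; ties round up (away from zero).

recognized (one external pair, fixed centres): single-mesh tooth geometry, m = 2.120, N1 = 31, N2 = 61
base radii: r_b1 = 31.667348, r_b2 = 62.313168
tip radii: r_a1 = 34.980000, r_a2 = 66.780000
no profile shift: α' = α, a' = a
action lengths: √(r_a1²−r_b1²) = 14.858650, √(r_a2²−r_b2²) = 24.013277
base pitch p_b = π·m·cos α = 6.418446
CR = (14.858650 + 24.013277 − 97.520000·sin 15.48400°)/6.418446 = 2.000030
contact ratio ≈ 2.0000

2.0000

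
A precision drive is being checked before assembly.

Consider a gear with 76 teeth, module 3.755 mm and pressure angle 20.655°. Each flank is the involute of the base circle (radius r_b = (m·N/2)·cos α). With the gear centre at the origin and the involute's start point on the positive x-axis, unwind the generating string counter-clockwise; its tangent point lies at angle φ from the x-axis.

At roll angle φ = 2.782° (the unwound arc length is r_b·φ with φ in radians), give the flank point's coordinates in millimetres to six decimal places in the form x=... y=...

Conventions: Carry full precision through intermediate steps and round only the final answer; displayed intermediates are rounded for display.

class = single-mesh tooth geometry [base-circle involute, m = 3.755, 76T]
pitch radius r_p = m·N/2 = 3.755·76/2 = 142.690000
base radius r_b = r_p·cos α = 142.690000·cos 20.655° = 133.518081
roll angle φ = 2.782° = 0.04855506 rad
x = r_b·(cos φ + φ·sin φ) = 133.675379
y = r_b·(sin φ − φ·cos φ) = 0.005094

x=133.675379 y=0.005094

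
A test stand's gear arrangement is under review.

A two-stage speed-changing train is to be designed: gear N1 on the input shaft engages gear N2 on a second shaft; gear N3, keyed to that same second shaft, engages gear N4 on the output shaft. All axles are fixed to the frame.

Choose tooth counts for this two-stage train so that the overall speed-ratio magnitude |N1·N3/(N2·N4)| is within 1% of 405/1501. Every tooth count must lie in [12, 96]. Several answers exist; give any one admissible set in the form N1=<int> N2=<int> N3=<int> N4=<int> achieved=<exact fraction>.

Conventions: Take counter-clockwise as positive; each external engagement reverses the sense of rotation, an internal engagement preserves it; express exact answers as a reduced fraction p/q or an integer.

N1=15 N2=19 N3=27 N4=79 achieved=405/1501

topology: fixed-axis compound train — 2 stages, target 405/1501
target = 405/1501 in lowest terms: an exact hit needs N1·N3 = k·405 and N2·N4 = k·1501 for one integer k, every count in [12, 96]; additionally prefer no 1:1 stage (N1 ≠ N2, N3 ≠ N4)
k = 1: N1·N3 = 405 = 15·27, N2·N4 = 1501 = 19·79
achieved = 15·27/(19·79) = 405/1501; |achieved − target| = 0 ≤ 81/30020 ✓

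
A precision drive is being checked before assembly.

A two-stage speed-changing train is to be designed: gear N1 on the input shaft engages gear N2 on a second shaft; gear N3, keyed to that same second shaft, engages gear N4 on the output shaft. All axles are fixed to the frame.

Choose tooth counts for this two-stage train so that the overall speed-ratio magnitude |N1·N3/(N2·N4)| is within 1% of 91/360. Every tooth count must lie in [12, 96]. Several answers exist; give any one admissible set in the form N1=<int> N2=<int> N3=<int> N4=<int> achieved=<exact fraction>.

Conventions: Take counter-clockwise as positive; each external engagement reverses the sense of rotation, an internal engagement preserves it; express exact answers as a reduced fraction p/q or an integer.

N1=13 N2=12 N3=14 N4=60 achieved=91/360

class = fixed-axis compound train [2-stage, 91/360 wanted]
target = 91/360 in lowest terms: an exact hit needs N1·N3 = k·91 and N2·N4 = k·360 for one integer k, every count in [12, 96]; additionally prefer no 1:1 stage (N1 ≠ N2, N3 ≠ N4)
k = 1: no 1:1-free in-range split of k·91 and k·360 into factor pairs; take k = 2
k = 2: N1·N3 = 182 = 13·14, N2·N4 = 720 = 12·60
achieved = 13·14/(12·60) = 91/360; |achieved − target| = 0 ≤ 91/36000 ✓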